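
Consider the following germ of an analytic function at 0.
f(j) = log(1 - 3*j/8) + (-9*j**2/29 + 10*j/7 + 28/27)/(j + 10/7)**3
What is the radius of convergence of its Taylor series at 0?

The radius of convergence is 10/7.

Denominator factor (j + 10/7)^3: pole of order 3 at -10/7, modulus 10/7.
Branch term (1)*log(1 - j/(8/3)): its argument vanishes at j = 8/3, a logarithmic branch point, modulus 8/3.
The radius of convergence is the smallest modulus among the singular points: 10/7.


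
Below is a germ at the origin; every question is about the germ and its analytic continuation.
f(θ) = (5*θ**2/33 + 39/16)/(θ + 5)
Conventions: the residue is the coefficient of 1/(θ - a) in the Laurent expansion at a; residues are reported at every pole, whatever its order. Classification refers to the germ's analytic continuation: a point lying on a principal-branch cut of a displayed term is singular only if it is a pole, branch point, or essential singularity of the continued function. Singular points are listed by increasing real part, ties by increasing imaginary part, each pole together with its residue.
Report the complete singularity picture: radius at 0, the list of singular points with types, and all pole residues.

Radius of convergence at 0: 5.
At -5: a pole of order 1; residue 3287/528.

Denominator factor (θ + 5): pole of order 1 at -5, modulus 5.
The radius of convergence is the smallest modulus among the singular points: 5.
At the order-1 pole -5 set g(θ) = (θ - (-5))*f(θ) = 5*θ**2/33 + 39/16.
Simple pole: residue = g(a) at a = -5, which is 3287/528.


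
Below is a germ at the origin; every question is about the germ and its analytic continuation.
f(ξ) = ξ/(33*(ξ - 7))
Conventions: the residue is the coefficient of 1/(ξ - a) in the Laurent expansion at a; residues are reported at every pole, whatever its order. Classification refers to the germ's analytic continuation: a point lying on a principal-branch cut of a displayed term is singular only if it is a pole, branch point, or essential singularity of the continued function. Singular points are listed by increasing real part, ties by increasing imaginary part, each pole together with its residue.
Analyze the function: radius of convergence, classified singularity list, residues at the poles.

Radius of convergence at 0: 7.
At 7: a pole of order 1; residue 7/33.

Denominator factor (ξ - 7): pole of order 1 at 7, modulus 7.
The radius of convergence is the smallest modulus among the singular points: 7.
At the order-1 pole 7 set g(ξ) = (ξ - (7))*f(ξ) = ξ/33.
Simple pole: residue = g(a) at a = 7, which is 7/33.


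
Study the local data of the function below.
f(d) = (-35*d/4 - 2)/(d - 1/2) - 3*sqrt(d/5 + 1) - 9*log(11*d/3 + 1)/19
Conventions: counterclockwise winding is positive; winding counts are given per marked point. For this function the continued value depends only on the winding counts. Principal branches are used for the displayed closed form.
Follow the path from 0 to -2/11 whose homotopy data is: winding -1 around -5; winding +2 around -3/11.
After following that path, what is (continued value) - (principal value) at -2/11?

Continued minus principal equals ((6/55)*sqrt(2915)) - ((36/19)*pi)*i.

The rational part is single-valued and drops out of the difference; each branch term changes only by its own monodromy.
(-9/19)*log(1 - d/(-3/11)): each positive loop around -3/11 adds 2*pi*i to the log, so winding +2 contributes (-9/19)*(2)*2*pi*i = -(36/19)*pi*i.
(-3)*sqrt(1 - d/(-5)): winding -1 is odd, the square root flips sign, contributing -2*(-3)*sqrt(1 - (-2/11)/(-5)) = -2*(-3)*sqrt(53/55) = (6/55)*sqrt(2915).
Summing the contributions at d = -2/11 gives ((6/55)*sqrt(2915)) - ((36/19)*pi)*i.


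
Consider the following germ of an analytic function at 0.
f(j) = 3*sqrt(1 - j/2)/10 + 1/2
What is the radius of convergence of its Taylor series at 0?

Branch term (3/10)*sqrt(1 - j/(2)): its argument vanishes at j = 2, a square-root branch point, modulus 2.
The radius of convergence is the smallest modulus among the singular points: 2.

The radius of convergence is 2.


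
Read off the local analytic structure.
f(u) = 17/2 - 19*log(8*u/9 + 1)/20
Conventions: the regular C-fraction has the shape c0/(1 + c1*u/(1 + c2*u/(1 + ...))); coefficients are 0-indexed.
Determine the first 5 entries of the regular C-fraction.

The regular C-fraction coefficients are [17/2, 76/765, 88/255, 170/891, 226/891].

Taylor coefficients (expand at 0): a_0 = 17/2, a_1 = -38/45, a_2 = 152/405, a_3 = -2432/10935, a_4 = 4864/32805.
c0 = a_0 = 17/2. Peel one level at a time: if S = 1 + c*u/S' with S'(0) = 1, then c is the u-coefficient of S and S' = c*u/(S - 1).
S_1 = c0/f = 1 + (76/765)*u + (-6688/195075)*u^2 + ...; c1 = 76/765.
S_2 = c1*u/(S_1 - 1) = 1 + (88/255)*u + (-16/243)*u^2 + ...; c2 = 88/255.
S_3 = c2*u/(S_2 - 1) = 1 + (170/891)*u + (-38420/793881)*u^2 + ...; c3 = 170/891.
S_4 = c3*u/(S_3 - 1) = 1 + (226/891)*u + ...; c4 = 226/891.


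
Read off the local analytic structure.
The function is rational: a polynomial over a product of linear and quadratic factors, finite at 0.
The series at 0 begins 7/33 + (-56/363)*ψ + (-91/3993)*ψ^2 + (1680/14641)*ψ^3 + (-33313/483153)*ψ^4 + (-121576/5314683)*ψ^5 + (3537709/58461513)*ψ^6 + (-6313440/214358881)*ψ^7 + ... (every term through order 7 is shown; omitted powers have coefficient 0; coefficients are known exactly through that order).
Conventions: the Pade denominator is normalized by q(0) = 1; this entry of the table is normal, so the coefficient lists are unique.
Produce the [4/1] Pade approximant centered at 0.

Taylor coefficients needed (read off): a_0 = 7/33, a_1 = -56/363, a_2 = -91/3993, a_3 = 1680/14641, a_4 = -33313/483153, a_5 = -121576/5314683.
Write the denominator as Q(ψ) = 1 + q1*ψ. Requiring Q*f - P = O(ψ^6) with deg P <= 4 kills the coefficients of ψ^5..ψ^5 in Q*f:
  ψ^5: a_5 + q1*a_4 = 0, i.e. -121576/5314683 + (-33313/483153)*q1 = 0.
Solving this linear system: q1 = -17368/52349.
The numerator is Q*f truncated at degree 4: P0 = a_0 = 7/33; P1 = a_1 + q1*a_0 = -11760/52349; P2 = a_2 + q1*a_1 = 4459/157047; P3 = a_3 + q1*a_2 = 19208/157047; P4 = a_4 + q1*a_3 = -16807/157047.

The Pade approximant has numerator coefficients [7/33, -11760/52349, 4459/157047, 19208/157047, -16807/157047]; denominator coefficients [1, -17368/52349].


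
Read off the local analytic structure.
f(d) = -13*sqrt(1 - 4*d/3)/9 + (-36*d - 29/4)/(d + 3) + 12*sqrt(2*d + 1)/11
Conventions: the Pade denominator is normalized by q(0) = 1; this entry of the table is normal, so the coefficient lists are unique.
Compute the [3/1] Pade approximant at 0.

The Pade approximant has numerator coefficients [-1097/396, -983541/113938, 5316185/1025442, -31228345/27686934]; denominator coefficients [1, -2851/15537].

Taylor coefficients needed (expand at 0): a_0 = -1097/396, a_1 = -10859/1188, a_2 = 12499/3564, a_3 = -5179/10692, a_4 = -2851/32076.
Write the denominator as Q(d) = 1 + q1*d. Requiring Q*f - P = O(d^5) with deg P <= 3 kills the coefficients of d^4..d^4 in Q*f:
  d^4: a_4 + q1*a_3 = 0, i.e. -2851/32076 + (-5179/10692)*q1 = 0.
Solving this linear system: q1 = -2851/15537.
The numerator is Q*f truncated at degree 3: P0 = a_0 = -1097/396; P1 = a_1 + q1*a_0 = -983541/113938; P2 = a_2 + q1*a_1 = 5316185/1025442; P3 = a_3 + q1*a_2 = -31228345/27686934.


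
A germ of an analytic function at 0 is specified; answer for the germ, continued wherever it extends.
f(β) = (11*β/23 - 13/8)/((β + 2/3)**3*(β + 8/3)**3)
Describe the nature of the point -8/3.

The denominator factor β + 8/3 vanishes at -8/3 and appears to the power 3; the numerator there equals -1601/552, nonzero, and no other factor vanishes.
Hence a pole whose order is the multiplicity, 3.

The point is a pole of order 3.


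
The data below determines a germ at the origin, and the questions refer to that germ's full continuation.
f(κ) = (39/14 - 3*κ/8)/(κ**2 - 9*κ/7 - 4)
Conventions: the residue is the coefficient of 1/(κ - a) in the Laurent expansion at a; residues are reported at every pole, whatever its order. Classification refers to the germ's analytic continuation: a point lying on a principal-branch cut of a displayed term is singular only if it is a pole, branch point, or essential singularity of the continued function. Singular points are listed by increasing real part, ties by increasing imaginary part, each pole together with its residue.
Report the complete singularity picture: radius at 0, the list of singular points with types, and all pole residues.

Radius of convergence at 0: -9/14 + (1/14)*sqrt(865).
At 9/14 - (1/14)*sqrt(865): a pole of order 1; residue -3/16 - (57/2768)*sqrt(865).
At 9/14 + (1/14)*sqrt(865): a pole of order 1; residue -3/16 + (57/2768)*sqrt(865).

Denominator factor (κ**2 - 9*κ/7 - 4): discriminant 865/49, real irrational roots 9/14 + (1/14)*sqrt(865) and 9/14 - (1/14)*sqrt(865); poles of order 1, moduli 9/14 + (1/14)*sqrt(865) and -9/14 + (1/14)*sqrt(865).
The radius of convergence is the smallest modulus among the singular points: -9/14 + (1/14)*sqrt(865).
The factor κ**2 - 9*κ/7 - 4 splits as (κ - a)(κ - a') with a = 9/14 - (1/14)*sqrt(865), a' = 9/14 + (1/14)*sqrt(865). At the order-1 pole a set g(κ) = (κ - a)*f(κ) = [39/14 - 3*κ/8] / (κ - a').
Simple pole: residue = g(a) at a = 9/14 - (1/14)*sqrt(865), which is -3/16 - (57/2768)*sqrt(865).
The factor κ**2 - 9*κ/7 - 4 splits as (κ - a)(κ - a') with a = 9/14 + (1/14)*sqrt(865), a' = 9/14 - (1/14)*sqrt(865). At the order-1 pole a set g(κ) = (κ - a)*f(κ) = [39/14 - 3*κ/8] / (κ - a').
Simple pole: residue = g(a) at a = 9/14 + (1/14)*sqrt(865), which is -3/16 + (57/2768)*sqrt(865).
List the singular points by increasing real part (a conjugate pair: the negative imaginary part first).


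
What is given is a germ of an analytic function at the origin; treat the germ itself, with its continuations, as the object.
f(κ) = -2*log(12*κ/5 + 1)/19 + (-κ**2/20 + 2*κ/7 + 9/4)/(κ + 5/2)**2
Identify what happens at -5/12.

The term (-2/19)*log(1 - κ/(-5/12)) has argument 1 - -5/12/(-5/12) = 0 at -5/12: a logarithmic (infinitely-sheeted) branch point; the remaining terms are analytic or single-valued there.

The point is a logarithmic branch point.


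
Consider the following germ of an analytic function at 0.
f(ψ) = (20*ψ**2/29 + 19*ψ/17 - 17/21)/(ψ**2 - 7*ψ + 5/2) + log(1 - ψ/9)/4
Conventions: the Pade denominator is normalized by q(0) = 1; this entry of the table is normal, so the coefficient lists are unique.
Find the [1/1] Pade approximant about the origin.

Taylor coefficients needed (expand at 0): a_0 = -34/105, a_1 = -7457/15300, a_2 = -246842447/279531000.
Write the denominator as Q(ψ) = 1 + q1*ψ. Requiring Q*f - P = O(ψ^3) with deg P <= 1 kills the coefficients of ψ^2..ψ^2 in Q*f:
  ψ^2: a_2 + q1*a_1 = 0, i.e. -246842447/279531000 + (-7457/15300)*q1 = 0.
Solving this linear system: q1 = -246842447/136239390.
The numerator is Q*f truncated at degree 1: P0 = a_0 = -34/105; P1 = a_1 + q1*a_0 = 9659574289/97274924460.

The Pade approximant has numerator coefficients [-34/105, 9659574289/97274924460]; denominator coefficients [1, -246842447/136239390].


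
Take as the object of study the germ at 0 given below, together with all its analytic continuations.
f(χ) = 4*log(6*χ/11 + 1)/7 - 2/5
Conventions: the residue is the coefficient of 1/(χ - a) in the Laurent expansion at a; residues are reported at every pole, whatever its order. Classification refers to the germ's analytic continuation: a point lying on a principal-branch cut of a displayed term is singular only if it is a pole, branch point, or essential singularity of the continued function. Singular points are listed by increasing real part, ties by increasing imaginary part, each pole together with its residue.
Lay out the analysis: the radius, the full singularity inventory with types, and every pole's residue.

Branch term (4/7)*log(1 - χ/(-11/6)): its argument vanishes at χ = -11/6, a logarithmic branch point, modulus 11/6.
The radius of convergence is the smallest modulus among the singular points: 11/6.

Radius of convergence at 0: 11/6.
At -11/6: a logarithmic branch point.


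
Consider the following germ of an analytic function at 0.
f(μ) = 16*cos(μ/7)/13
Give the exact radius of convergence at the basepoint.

The factor cos(μ/7) is entire and contributes no finite singular point.
The polynomial part has no poles.
No finite singular points: the Taylor series at 0 converges everywhere.

The radius of convergence is infinite.


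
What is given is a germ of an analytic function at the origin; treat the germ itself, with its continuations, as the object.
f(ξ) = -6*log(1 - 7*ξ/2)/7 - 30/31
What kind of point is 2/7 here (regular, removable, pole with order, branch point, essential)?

The point is a logarithmic branch point.

The term (-6/7)*log(1 - ξ/(2/7)) has argument 1 - 2/7/(2/7) = 0 at 2/7: a logarithmic (infinitely-sheeted) branch point; the remaining terms are analytic or single-valued there.


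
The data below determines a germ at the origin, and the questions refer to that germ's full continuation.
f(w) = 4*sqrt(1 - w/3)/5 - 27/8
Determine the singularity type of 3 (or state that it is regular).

The point is an algebraic (square-root) branch point.

The term (4/5)*sqrt(1 - w/(3)) has argument 1 - 3/(3) = 0 at 3: a square-root (algebraic, two-sheeted) branch point; the remaining terms are analytic or single-valued there.


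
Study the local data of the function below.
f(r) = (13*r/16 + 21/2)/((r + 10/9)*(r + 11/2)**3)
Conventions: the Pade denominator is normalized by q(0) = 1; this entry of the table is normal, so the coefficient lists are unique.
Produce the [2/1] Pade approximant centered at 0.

The Pade approximant has numerator coefficients [378/6655, -681432201/27528183892, 4816100079/757025057030]; denominator coefficients [1, 48203247/51705830].

Taylor coefficients needed (expand at 0): a_0 = 378/6655, a_1 = -113769/1464100, a_2 = 12691431/161051000, a_3 = -1301487669/17715610000.
Write the denominator as Q(r) = 1 + q1*r. Requiring Q*f - P = O(r^4) with deg P <= 2 kills the coefficients of r^3..r^3 in Q*f:
  r^3: a_3 + q1*a_2 = 0, i.e. -1301487669/17715610000 + (12691431/161051000)*q1 = 0.
Solving this linear system: q1 = 48203247/51705830.
The numerator is Q*f truncated at degree 2: P0 = a_0 = 378/6655; P1 = a_1 + q1*a_0 = -681432201/27528183892; P2 = a_2 + q1*a_1 = 4816100079/757025057030.


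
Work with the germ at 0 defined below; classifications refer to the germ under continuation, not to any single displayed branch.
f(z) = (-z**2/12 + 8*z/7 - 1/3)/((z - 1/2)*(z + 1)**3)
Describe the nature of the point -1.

The point is a pole of order 3.

The denominator factor z + 1 vanishes at -1 and appears to the power 3; the numerator there equals -131/84, nonzero, and no other factor vanishes.
Hence a pole whose order is the multiplicity, 3.


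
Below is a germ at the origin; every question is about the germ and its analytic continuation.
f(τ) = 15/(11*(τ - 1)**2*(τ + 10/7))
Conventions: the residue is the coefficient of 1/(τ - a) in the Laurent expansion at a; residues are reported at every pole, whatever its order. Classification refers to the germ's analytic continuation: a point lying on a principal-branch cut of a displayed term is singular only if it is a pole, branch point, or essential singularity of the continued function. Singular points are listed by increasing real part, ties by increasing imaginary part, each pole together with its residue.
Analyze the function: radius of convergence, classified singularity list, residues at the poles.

Denominator factor (τ - 1)^2: pole of order 2 at 1, modulus 1.
Denominator factor (τ + 10/7): pole of order 1 at -10/7, modulus 10/7.
The radius of convergence is the smallest modulus among the singular points: 1.
At the order-1 pole -10/7 set g(τ) = (τ - (-10/7))*f(τ) = 15/(11*(τ - 1)**2).
Simple pole: residue = g(a) at a = -10/7, which is 735/3179.
At the order-2 pole 1 set g(τ) = (τ - (1))^2*f(τ) = 15/(11*(τ + 10/7)).
Order-2 pole: residue = g'(a); g'(1) = -735/3179, so the residue is -735/3179.
List the singular points by increasing real part (a conjugate pair: the negative imaginary part first).

Radius of convergence at 0: 1.
At -10/7: a pole of order 1; residue 735/3179.
At 1: a pole of order 2; residue -735/3179.


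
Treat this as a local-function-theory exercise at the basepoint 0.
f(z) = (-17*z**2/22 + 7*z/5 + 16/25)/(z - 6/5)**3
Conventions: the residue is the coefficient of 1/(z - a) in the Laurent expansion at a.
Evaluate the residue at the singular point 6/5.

At the order-3 pole 6/5 set g(z) = (z - (6/5))^3*f(z) = -17*z**2/22 + 7*z/5 + 16/25.
Order-3 pole: residue = g''(a)/2; g''(6/5) = -17/11, so the residue is -17/22.

The residue is -17/22.


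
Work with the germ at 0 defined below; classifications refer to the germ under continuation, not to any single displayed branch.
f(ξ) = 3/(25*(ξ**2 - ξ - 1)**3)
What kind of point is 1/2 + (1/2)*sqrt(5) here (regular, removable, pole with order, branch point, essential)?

The point is a pole of order 3.

The denominator factor ξ**2 - ξ - 1 vanishes at 1/2 + (1/2)*sqrt(5) and appears to the power 3; the numerator there equals 3/25, nonzero, and no other factor vanishes.
Hence a pole whose order is the multiplicity, 3.


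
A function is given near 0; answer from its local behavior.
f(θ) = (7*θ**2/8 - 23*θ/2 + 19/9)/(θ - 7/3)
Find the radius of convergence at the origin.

The radius of convergence is 7/3.

Denominator factor (θ - 7/3): pole of order 1 at 7/3, modulus 7/3.
The radius of convergence is the smallest modulus among the singular points: 7/3.


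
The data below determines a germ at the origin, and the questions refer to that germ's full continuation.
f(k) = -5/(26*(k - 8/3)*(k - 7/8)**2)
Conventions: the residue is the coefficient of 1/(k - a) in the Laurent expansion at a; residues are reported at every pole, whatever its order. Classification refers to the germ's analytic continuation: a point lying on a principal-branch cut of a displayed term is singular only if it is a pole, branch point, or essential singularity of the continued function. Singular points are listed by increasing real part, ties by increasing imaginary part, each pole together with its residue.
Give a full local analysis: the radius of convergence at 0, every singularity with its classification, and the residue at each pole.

Radius of convergence at 0: 7/8.
At 7/8: a pole of order 2; residue 1440/24037.
At 8/3: a pole of order 1; residue -1440/24037.

Denominator factor (k - 7/8)^2: pole of order 2 at 7/8, modulus 7/8.
Denominator factor (k - 8/3): pole of order 1 at 8/3, modulus 8/3.
The radius of convergence is the smallest modulus among the singular points: 7/8.
At the order-2 pole 7/8 set g(k) = (k - (7/8))^2*f(k) = -5/(26*(k - 8/3)).
Order-2 pole: residue = g'(a); g'(7/8) = 1440/24037, so the residue is 1440/24037.
At the order-1 pole 8/3 set g(k) = (k - (8/3))*f(k) = -5/(26*(k - 7/8)**2).
Simple pole: residue = g(a) at a = 8/3, which is -1440/24037.
List the singular points by increasing real part (a conjugate pair: the negative imaginary part first).


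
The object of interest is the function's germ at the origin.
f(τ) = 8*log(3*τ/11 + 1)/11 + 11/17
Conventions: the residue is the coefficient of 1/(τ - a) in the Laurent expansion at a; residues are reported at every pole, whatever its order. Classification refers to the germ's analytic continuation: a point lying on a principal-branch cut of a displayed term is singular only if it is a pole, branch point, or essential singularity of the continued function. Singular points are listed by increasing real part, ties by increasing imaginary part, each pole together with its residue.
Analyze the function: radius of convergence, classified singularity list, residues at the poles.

Branch term (8/11)*log(1 - τ/(-11/3)): its argument vanishes at τ = -11/3, a logarithmic branch point, modulus 11/3.
The radius of convergence is the smallest modulus among the singular points: 11/3.

Radius of convergence at 0: 11/3.
At -11/3: a logarithmic branch point.


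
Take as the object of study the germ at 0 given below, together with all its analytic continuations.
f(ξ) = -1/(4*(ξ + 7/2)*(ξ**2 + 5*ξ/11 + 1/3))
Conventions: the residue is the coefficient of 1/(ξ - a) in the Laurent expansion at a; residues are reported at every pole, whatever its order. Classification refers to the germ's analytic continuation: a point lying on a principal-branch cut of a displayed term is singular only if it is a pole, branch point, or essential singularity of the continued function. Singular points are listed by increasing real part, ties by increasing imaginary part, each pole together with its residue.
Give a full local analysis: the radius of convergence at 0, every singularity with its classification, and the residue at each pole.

Radius of convergence at 0: (1/3)*sqrt(3).
At -7/2: a pole of order 1; residue -33/1451.
At (-5/22) - ((1/66)*sqrt(1227))*i: a pole of order 1; residue (33/2902) - ((1188/593459)*sqrt(1227))*i.
At (-5/22) + ((1/66)*sqrt(1227))*i: a pole of order 1; residue (33/2902) + ((1188/593459)*sqrt(1227))*i.


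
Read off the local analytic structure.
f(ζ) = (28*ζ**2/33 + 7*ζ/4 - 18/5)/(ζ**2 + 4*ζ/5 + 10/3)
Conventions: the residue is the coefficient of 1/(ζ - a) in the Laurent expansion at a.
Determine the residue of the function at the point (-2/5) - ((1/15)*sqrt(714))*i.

The factor ζ**2 + 4*ζ/5 + 10/3 splits as (ζ - a)(ζ - a') with a = (-2/5) - ((1/15)*sqrt(714))*i, a' = (-2/5) + ((1/15)*sqrt(714))*i. At the order-1 pole a set g(ζ) = (ζ - a)*f(ζ) = [28*ζ**2/33 + 7*ζ/4 - 18/5] / (ζ - a').
Simple pole: residue = g(a) at a = (-2/5) - ((1/15)*sqrt(714))*i, which is (707/1320) - ((33941/471240)*sqrt(714))*i.

The residue is (707/1320) - ((33941/471240)*sqrt(714))*i.


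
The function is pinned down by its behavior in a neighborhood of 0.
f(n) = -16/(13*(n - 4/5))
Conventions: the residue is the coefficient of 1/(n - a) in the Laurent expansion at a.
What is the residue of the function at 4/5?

At the order-1 pole 4/5 set g(n) = (n - (4/5))*f(n) = -16/13.
Simple pole: residue = g(a) at a = 4/5, which is -16/13.

The residue is -16/13.


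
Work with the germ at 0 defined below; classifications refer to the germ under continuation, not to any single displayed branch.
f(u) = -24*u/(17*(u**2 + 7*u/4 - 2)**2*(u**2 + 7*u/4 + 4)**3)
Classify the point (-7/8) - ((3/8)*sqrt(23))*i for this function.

The denominator factor u**2 + 7*u/4 + 4 vanishes at (-7/8) - ((3/8)*sqrt(23))*i and appears to the power 3; the numerator there equals (21/17) + ((9/17)*sqrt(23))*i, nonzero, and no other factor vanishes.
Hence a pole whose order is the multiplicity, 3.

The point is a pole of order 3.


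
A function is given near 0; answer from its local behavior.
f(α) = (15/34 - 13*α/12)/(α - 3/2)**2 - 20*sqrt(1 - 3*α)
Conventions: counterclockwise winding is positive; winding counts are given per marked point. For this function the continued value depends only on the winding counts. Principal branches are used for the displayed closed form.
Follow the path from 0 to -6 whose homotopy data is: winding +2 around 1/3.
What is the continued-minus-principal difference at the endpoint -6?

The rational part is single-valued and drops out of the difference; each branch term changes only by its own monodromy.
(-20)*sqrt(1 - α/(1/3)): winding +2 is even, the square root returns to the same sheet, contribution 0.
Summing the contributions at α = -6 gives 0.

Continued minus principal equals 0.


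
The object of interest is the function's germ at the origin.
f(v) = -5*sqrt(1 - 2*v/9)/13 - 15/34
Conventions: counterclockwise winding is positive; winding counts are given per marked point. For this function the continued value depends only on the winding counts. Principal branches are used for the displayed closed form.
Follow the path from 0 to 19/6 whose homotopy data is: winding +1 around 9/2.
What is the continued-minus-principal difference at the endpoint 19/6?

Continued minus principal equals (20/117)*sqrt(6).

The rational part is single-valued and drops out of the difference; each branch term changes only by its own monodromy.
(-5/13)*sqrt(1 - v/(9/2)): winding +1 is odd, the square root flips sign, contributing -2*(-5/13)*sqrt(1 - (19/6)/(9/2)) = -2*(-5/13)*sqrt(8/27) = (20/117)*sqrt(6).
Summing the contributions at v = 19/6 gives (20/117)*sqrt(6).


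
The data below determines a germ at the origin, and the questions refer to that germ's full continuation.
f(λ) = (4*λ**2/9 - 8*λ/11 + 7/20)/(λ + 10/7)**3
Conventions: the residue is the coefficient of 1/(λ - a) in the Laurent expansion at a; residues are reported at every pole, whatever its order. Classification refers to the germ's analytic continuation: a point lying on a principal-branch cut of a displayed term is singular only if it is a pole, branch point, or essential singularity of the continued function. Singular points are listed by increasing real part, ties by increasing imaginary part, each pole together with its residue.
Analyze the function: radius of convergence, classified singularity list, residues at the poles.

Denominator factor (λ + 10/7)^3: pole of order 3 at -10/7, modulus 10/7.
The radius of convergence is the smallest modulus among the singular points: 10/7.
At the order-3 pole -10/7 set g(λ) = (λ - (-10/7))^3*f(λ) = 4*λ**2/9 - 8*λ/11 + 7/20.
Order-3 pole: residue = g''(a)/2; g''(-10/7) = 8/9, so the residue is 4/9.

Radius of convergence at 0: 10/7.
At -10/7: a pole of order 3; residue 4/9.


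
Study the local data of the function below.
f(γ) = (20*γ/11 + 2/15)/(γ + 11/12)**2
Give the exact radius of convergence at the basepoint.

The radius of convergence is 11/12.

Denominator factor (γ + 11/12)^2: pole of order 2 at -11/12, modulus 11/12.
The radius of convergence is the smallest modulus among the singular points: 11/12.


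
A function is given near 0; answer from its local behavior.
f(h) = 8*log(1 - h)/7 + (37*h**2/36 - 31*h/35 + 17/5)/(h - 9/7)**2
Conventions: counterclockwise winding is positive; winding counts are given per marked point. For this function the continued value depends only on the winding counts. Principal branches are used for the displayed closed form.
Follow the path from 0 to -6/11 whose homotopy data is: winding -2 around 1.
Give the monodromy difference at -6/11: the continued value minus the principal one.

Continued minus principal equals -(32/7)*pi*i.

The rational part is single-valued and drops out of the difference; each branch term changes only by its own monodromy.
(8/7)*log(1 - h/(1)): each positive loop around 1 adds 2*pi*i to the log, so winding -2 contributes (8/7)*(-2)*2*pi*i = -(32/7)*pi*i.
Summing the contributions at h = -6/11 gives -(32/7)*pi*i.


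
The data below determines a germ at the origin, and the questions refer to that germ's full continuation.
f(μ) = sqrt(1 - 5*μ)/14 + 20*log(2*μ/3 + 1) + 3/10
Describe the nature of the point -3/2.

The point is a logarithmic branch point.

The term (20)*log(1 - μ/(-3/2)) has argument 1 - -3/2/(-3/2) = 0 at -3/2: a logarithmic (infinitely-sheeted) branch point; the remaining terms are analytic or single-valued there.


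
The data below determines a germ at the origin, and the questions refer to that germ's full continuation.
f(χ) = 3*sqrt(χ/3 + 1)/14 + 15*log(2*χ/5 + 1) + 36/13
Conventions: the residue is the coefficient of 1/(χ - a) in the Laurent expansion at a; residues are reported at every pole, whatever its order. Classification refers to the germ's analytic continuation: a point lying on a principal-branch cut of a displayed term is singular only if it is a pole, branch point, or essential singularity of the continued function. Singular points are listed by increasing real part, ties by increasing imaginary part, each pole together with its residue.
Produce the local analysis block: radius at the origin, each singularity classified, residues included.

Radius of convergence at 0: 5/2.
At -3: an algebraic (square-root) branch point.
At -5/2: a logarithmic branch point.

Branch term (15)*log(1 - χ/(-5/2)): its argument vanishes at χ = -5/2, a logarithmic branch point, modulus 5/2.
Branch term (3/14)*sqrt(1 - χ/(-3)): its argument vanishes at χ = -3, a square-root branch point, modulus 3.
The radius of convergence is the smallest modulus among the singular points: 5/2.
List the singular points by increasing real part (a conjugate pair: the negative imaginary part first).


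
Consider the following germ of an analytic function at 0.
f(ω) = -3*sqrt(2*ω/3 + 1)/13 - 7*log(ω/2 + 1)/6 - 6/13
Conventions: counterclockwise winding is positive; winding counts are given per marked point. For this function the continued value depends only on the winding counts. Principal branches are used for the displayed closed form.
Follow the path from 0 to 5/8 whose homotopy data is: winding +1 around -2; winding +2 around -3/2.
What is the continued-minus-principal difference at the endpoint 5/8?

The rational part is single-valued and drops out of the difference; each branch term changes only by its own monodromy.
(-3/13)*sqrt(1 - ω/(-3/2)): winding +2 is even, the square root returns to the same sheet, contribution 0.
(-7/6)*log(1 - ω/(-2)): each positive loop around -2 adds 2*pi*i to the log, so winding +1 contributes (-7/6)*(1)*2*pi*i = -(7/3)*pi*i.
Summing the contributions at ω = 5/8 gives -(7/3)*pi*i.

Continued minus principal equals -(7/3)*pi*i.


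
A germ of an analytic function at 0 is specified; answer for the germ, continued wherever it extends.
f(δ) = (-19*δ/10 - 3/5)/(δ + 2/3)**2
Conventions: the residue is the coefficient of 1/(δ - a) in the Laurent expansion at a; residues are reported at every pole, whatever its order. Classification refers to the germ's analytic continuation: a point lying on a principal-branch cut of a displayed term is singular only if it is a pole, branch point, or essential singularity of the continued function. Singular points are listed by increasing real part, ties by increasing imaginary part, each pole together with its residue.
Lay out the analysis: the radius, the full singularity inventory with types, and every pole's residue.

Radius of convergence at 0: 2/3.
At -2/3: a pole of order 2; residue -19/10.

Denominator factor (δ + 2/3)^2: pole of order 2 at -2/3, modulus 2/3.
The radius of convergence is the smallest modulus among the singular points: 2/3.
At the order-2 pole -2/3 set g(δ) = (δ - (-2/3))^2*f(δ) = -19*δ/10 - 3/5.
Order-2 pole: residue = g'(a); g'(-2/3) = -19/10, so the residue is -19/10.


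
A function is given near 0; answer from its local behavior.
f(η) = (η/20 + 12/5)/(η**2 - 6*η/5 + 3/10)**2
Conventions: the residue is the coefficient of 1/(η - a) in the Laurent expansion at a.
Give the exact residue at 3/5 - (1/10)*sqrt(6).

The factor η**2 - 6*η/5 + 3/10 splits as (η - a)(η - a') with a = 3/5 - (1/10)*sqrt(6), a' = 3/5 + (1/10)*sqrt(6). At the order-2 pole a set g(η) = (η - a)^2*f(η) = [η/20 + 12/5] / (η - a')^2.
Order-2 pole: residue = g'(a); g'(3/5 - (1/10)*sqrt(6)) = (135/8)*sqrt(6), so the residue is (135/8)*sqrt(6).

The residue is (135/8)*sqrt(6).


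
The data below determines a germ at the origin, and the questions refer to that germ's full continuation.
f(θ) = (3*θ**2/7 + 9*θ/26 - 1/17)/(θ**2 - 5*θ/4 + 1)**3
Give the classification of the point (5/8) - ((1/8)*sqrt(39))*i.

The point is a pole of order 3.

The denominator factor θ**2 - 5*θ/4 + 1 vanishes at (5/8) - ((1/8)*sqrt(39))*i and appears to the power 3; the numerator there equals (451/7072) - ((321/2912)*sqrt(39))*i, nonzero, and no other factor vanishes.
Hence a pole whose order is the multiplicity, 3.


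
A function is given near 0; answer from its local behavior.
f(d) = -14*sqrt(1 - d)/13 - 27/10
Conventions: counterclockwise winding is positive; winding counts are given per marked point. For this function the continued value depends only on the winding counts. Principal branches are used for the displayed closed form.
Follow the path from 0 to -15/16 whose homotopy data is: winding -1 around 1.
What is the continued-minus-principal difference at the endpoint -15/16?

The rational part is single-valued and drops out of the difference; each branch term changes only by its own monodromy.
(-14/13)*sqrt(1 - d/(1)): winding -1 is odd, the square root flips sign, contributing -2*(-14/13)*sqrt(1 - (-15/16)/(1)) = -2*(-14/13)*sqrt(31/16) = (7/13)*sqrt(31).
Summing the contributions at d = -15/16 gives (7/13)*sqrt(31).

Continued minus principal equals (7/13)*sqrt(31).


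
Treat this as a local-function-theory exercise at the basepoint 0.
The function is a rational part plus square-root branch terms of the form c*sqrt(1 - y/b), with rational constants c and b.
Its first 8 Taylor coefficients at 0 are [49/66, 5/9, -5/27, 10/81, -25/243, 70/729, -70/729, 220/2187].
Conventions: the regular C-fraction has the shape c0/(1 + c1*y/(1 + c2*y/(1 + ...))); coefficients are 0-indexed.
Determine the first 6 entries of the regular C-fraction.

Taylor coefficients (read off): a_0 = 49/66, a_1 = 5/9, a_2 = -5/27, a_3 = 10/81, a_4 = -25/243, a_5 = 70/729.
c0 = a_0 = 49/66. Peel one level at a time: if S = 1 + c*y/S' with S'(0) = 1, then c is the y-coefficient of S and S' = c*y/(S - 1).
S_1 = c0/f = 1 + (-110/147)*y + (5830/7203)*y^2 + ...; c1 = -110/147.
S_2 = c1*y/(S_1 - 1) = 1 + (53/49)*y + (-1/9)*y^2 + ...; c2 = 53/49.
S_3 = c2*y/(S_2 - 1) = 1 + (49/477)*y + (-13181/227529)*y^2 + ...; c3 = 49/477.
S_4 = c3*y/(S_3 - 1) = 1 + (269/477)*y + (-1/9)*y^2 + ...; c4 = 269/477.
S_5 = c4*y/(S_4 - 1) = 1 + (53/269)*y + ...; c5 = 53/269.

The regular C-fraction coefficients are [49/66, -110/147, 53/49, 49/477, 269/477, 53/269].


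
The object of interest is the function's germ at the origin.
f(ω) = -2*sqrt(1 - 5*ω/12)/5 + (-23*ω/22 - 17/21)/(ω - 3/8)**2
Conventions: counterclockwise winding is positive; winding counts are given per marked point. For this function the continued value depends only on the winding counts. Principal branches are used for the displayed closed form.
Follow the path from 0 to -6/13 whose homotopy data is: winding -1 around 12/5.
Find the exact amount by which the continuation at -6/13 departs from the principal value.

Continued minus principal equals (2/65)*sqrt(806).

The rational part is single-valued and drops out of the difference; each branch term changes only by its own monodromy.
(-2/5)*sqrt(1 - ω/(12/5)): winding -1 is odd, the square root flips sign, contributing -2*(-2/5)*sqrt(1 - (-6/13)/(12/5)) = -2*(-2/5)*sqrt(31/26) = (2/65)*sqrt(806).
Summing the contributions at ω = -6/13 gives (2/65)*sqrt(806).


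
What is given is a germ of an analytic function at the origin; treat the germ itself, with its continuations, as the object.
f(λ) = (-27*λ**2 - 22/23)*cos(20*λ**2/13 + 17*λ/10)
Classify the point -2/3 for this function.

The point is a regular point.

There is no denominator, hence no pole anywhere.
The factor cos(20*λ**2/13 + 17*λ/10) is entire.
So the germ continues analytically to -2/3.


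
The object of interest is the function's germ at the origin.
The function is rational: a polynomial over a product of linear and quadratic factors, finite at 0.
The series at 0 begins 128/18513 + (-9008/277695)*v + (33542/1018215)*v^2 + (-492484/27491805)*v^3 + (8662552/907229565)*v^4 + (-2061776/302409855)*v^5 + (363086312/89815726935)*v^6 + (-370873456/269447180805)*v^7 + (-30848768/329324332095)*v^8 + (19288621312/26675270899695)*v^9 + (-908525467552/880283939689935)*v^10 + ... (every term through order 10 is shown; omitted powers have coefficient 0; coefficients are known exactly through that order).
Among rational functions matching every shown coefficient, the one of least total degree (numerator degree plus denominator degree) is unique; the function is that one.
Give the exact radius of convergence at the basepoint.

No rational of total degree below 9 reproduces all 11 coefficients; solving the [2/7] Pade equations on them gives f(v) = (-33*v**2/16 - 19*v/10 + 12/17)/((v + 3/2)**3*(v**2 + 11/2)**2), whose expansion matches every shown term.
Denominator factor (v + 3/2)^3: pole of order 3 at -3/2, modulus 3/2.
Denominator factor (v**2 + 11/2)^2: discriminant -22, complex-conjugate roots ((1/2)*sqrt(22))*i and -((1/2)*sqrt(22))*i; poles of order 2, moduli (1/2)*sqrt(22) and (1/2)*sqrt(22).
The radius of convergence is the smallest modulus among the singular points: 3/2.

The radius of convergence is 3/2.


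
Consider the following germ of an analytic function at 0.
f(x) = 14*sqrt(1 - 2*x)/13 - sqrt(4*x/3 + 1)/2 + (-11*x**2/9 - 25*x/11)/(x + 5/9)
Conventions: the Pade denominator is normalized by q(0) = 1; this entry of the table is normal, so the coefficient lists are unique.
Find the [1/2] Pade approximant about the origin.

The Pade approximant has numerator coefficients [15/26, -44123907449/8694479508]; denominator coefficients [1, 112298887/152001390, -1327914676/1140010425].

Taylor coefficients needed (expand at 0): a_0 = 15/26, a_1 = -2360/429, a_2 = 30478/6435, a_3 = -956281/96525.
Write the denominator as Q(x) = 1 + q1*x + q2*x^2. Requiring Q*f - P = O(x^4) with deg P <= 1 kills the coefficients of x^2..x^3 in Q*f:
  x^2: a_2 + q1*a_1 + q2*a_0 = 0, i.e. 30478/6435 + (-2360/429)*q1 + (15/26)*q2 = 0.
  x^3: a_3 + q1*a_2 + q2*a_1 = 0, i.e. -956281/96525 + (30478/6435)*q1 + (-2360/429)*q2 = 0.
Solving this linear system: q1 = 112298887/152001390, q2 = -1327914676/1140010425.
The numerator is Q*f truncated at degree 1: P0 = a_0 = 15/26; P1 = a_1 + q1*a_0 = -44123907449/8694479508.


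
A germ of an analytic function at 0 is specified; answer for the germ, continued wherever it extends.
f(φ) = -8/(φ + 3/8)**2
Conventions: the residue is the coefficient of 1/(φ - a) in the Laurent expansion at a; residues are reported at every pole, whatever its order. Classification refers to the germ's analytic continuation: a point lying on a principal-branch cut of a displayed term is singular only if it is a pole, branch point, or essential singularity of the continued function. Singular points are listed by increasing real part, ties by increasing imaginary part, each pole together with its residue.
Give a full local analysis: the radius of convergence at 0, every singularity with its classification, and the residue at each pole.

Denominator factor (φ + 3/8)^2: pole of order 2 at -3/8, modulus 3/8.
The radius of convergence is the smallest modulus among the singular points: 3/8.
At the order-2 pole -3/8 set g(φ) = (φ - (-3/8))^2*f(φ) = -8.
Order-2 pole: residue = g'(a); g'(-3/8) = 0, so the residue is 0.

Radius of convergence at 0: 3/8.
At -3/8: a pole of order 2; residue 0.


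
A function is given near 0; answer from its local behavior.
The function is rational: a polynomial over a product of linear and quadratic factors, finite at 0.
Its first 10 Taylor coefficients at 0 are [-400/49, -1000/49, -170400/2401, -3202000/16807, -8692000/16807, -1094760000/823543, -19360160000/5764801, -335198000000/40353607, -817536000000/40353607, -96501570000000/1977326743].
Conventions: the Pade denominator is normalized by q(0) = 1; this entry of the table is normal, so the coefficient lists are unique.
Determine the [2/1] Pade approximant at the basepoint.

The Pade approximant has numerator coefficients [-400/49, 110000/73059, -8277700/511413]; denominator coefficients [1, -8005/2982].

Taylor coefficients needed (read off): a_0 = -400/49, a_1 = -1000/49, a_2 = -170400/2401, a_3 = -3202000/16807.
Write the denominator as Q(r) = 1 + q1*r. Requiring Q*f - P = O(r^4) with deg P <= 2 kills the coefficients of r^3..r^3 in Q*f:
  r^3: a_3 + q1*a_2 = 0, i.e. -3202000/16807 + (-170400/2401)*q1 = 0.
Solving this linear system: q1 = -8005/2982.
The numerator is Q*f truncated at degree 2: P0 = a_0 = -400/49; P1 = a_1 + q1*a_0 = 110000/73059; P2 = a_2 + q1*a_1 = -8277700/511413.


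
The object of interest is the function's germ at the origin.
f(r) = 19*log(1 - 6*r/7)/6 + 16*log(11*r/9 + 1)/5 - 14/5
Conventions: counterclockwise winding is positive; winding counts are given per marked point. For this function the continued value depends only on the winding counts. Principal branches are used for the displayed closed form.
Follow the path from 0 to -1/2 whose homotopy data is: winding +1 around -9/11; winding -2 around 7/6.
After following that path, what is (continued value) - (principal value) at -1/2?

The rational part is single-valued and drops out of the difference; each branch term changes only by its own monodromy.
(19/6)*log(1 - r/(7/6)): each positive loop around 7/6 adds 2*pi*i to the log, so winding -2 contributes (19/6)*(-2)*2*pi*i = -(38/3)*pi*i.
(16/5)*log(1 - r/(-9/11)): each positive loop around -9/11 adds 2*pi*i to the log, so winding +1 contributes (16/5)*(1)*2*pi*i = (32/5)*pi*i.
Summing the contributions at r = -1/2 gives -(94/15)*pi*i.

Continued minus principal equals -(94/15)*pi*i.
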